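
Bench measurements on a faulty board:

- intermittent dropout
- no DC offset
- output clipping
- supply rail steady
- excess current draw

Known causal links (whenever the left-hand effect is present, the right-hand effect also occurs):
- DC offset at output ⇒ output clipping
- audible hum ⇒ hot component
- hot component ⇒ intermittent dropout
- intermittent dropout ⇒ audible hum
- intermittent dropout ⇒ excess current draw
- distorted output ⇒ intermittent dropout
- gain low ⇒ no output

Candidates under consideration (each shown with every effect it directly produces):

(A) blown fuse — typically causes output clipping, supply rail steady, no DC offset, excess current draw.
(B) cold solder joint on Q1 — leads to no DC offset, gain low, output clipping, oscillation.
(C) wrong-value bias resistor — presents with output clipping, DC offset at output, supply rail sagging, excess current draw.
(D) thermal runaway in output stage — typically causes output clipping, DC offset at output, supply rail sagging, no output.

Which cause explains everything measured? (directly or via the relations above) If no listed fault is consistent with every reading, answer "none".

none

Testing each hypothesis:
(A) blown fuse — intermittent dropout miss; no DC offset match; output clipping match; supply rail steady match; excess current draw match
(B) cold solder joint on Q1 — intermittent dropout miss; no DC offset match; output clipping match; supply rail steady miss; excess current draw miss
(C) wrong-value bias resistor — intermittent dropout miss; no DC offset miss; output clipping match; supply rail steady miss; excess current draw match
(D) thermal runaway in output stage — intermittent dropout miss; no DC offset miss; output clipping match; supply rail steady miss; excess current draw miss
No candidate is consistent with all observations.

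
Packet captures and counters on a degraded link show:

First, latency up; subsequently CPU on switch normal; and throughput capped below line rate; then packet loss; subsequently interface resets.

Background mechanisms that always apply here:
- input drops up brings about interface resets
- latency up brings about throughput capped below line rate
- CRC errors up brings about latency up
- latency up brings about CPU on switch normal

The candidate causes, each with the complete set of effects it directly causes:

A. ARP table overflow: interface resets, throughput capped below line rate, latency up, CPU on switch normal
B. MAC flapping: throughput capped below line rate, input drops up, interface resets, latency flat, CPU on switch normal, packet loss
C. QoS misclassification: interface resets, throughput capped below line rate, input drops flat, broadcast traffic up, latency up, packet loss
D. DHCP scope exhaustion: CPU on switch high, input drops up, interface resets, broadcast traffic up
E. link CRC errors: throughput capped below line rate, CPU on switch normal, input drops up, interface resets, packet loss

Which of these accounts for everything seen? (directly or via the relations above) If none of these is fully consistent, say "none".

Per-candidate check:
(A) ARP table overflow — does not account for packet loss
(B) MAC flapping — fails on latency up (predicts latency flat, not latency up)
(C) QoS misclassification — accounts for every observation (CPU on switch normal through latency up → CPU on switch normal)
(D) DHCP scope exhaustion — latency up miss; CPU on switch normal miss; throughput capped below line rate miss; packet loss miss; interface resets match
(E) link CRC errors — latency up miss; CPU on switch normal match; throughput capped below line rate match; packet loss match; interface resets match
Only (C) is consistent with every observation.

C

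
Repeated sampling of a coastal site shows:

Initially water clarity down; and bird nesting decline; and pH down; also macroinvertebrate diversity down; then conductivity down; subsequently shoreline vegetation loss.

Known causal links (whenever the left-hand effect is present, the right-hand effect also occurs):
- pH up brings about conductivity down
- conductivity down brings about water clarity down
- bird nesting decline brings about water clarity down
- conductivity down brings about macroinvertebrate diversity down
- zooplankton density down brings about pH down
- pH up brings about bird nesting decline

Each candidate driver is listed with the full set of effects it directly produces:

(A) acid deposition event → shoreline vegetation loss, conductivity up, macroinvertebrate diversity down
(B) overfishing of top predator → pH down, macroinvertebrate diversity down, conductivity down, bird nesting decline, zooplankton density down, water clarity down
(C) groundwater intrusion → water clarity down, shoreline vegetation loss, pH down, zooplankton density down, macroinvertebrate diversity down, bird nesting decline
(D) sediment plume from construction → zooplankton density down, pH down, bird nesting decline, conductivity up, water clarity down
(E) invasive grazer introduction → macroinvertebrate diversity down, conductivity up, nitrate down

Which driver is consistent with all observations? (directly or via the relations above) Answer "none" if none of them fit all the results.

Checking each candidate against the observations:
(A) acid deposition event — fails on water clarity down, bird nesting decline, pH down, conductivity down (predicts conductivity up, not conductivity down)
(B) overfishing of top predator — does not account for shoreline vegetation loss
(C) groundwater intrusion — does not account for conductivity down
(D) sediment plume from construction — fails on macroinvertebrate diversity down, conductivity down, shoreline vegetation loss (predicts conductivity up, not conductivity down)
(E) invasive grazer introduction — fails on water clarity down, bird nesting decline, pH down, conductivity down, shoreline vegetation loss (predicts conductivity up, not conductivity down)
None of the listed candidates fits everything.

none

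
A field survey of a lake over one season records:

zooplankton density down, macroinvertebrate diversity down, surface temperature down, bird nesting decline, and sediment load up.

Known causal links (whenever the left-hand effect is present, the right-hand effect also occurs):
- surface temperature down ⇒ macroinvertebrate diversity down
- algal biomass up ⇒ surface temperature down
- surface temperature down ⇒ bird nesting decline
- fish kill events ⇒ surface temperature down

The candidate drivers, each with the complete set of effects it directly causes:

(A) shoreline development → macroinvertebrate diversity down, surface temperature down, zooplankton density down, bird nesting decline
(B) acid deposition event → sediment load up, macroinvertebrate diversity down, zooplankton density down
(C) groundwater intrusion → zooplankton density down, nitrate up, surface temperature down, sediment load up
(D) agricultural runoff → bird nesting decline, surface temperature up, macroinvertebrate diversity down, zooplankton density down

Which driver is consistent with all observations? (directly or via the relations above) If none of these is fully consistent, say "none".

Per-candidate check:
(A) shoreline development — zooplankton density down +; macroinvertebrate diversity down +; surface temperature down +; bird nesting decline +; sediment load up -
(B) acid deposition event — zooplankton density down +; macroinvertebrate diversity down +; surface temperature down -; bird nesting decline -; sediment load up +
(C) groundwater intrusion — zooplankton density down +; macroinvertebrate diversity down + (by surface temperature down → macroinvertebrate diversity down); surface temperature down +; bird nesting decline + (by surface temperature down → bird nesting decline); sediment load up +
(D) agricultural runoff — fails on surface temperature down, sediment load up (predicts surface temperature up, not surface temperature down)
(C) alone accounts for all the evidence.

C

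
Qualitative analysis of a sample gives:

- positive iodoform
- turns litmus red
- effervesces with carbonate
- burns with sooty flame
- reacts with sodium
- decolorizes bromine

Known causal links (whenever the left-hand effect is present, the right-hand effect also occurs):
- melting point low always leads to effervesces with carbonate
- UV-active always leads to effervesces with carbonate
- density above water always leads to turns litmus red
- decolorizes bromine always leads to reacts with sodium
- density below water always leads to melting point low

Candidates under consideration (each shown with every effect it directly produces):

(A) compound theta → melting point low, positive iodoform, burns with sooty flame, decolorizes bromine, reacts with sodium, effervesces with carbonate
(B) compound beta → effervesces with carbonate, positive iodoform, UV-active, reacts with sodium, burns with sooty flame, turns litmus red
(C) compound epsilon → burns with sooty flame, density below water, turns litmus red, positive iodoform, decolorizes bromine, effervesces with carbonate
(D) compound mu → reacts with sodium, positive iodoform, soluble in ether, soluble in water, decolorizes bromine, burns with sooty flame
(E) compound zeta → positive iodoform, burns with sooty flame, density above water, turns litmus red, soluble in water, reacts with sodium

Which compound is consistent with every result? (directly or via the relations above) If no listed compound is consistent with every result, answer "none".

Per-candidate check:
(A) compound theta — does not account for turns litmus red
(B) compound beta — positive iodoform +; turns litmus red +; effervesces with carbonate +; burns with sooty flame +; reacts with sodium +; decolorizes bromine -
(C) compound epsilon — accounts for every observation (reacts with sodium by decolorizes bromine → reacts with sodium)
(D) compound mu — positive iodoform +; turns litmus red -; effervesces with carbonate -; burns with sooty flame +; reacts with sodium +; decolorizes bromine +
(E) compound zeta — does not account for effervesces with carbonate, decolorizes bromine
(C) alone accounts for all the evidence.

C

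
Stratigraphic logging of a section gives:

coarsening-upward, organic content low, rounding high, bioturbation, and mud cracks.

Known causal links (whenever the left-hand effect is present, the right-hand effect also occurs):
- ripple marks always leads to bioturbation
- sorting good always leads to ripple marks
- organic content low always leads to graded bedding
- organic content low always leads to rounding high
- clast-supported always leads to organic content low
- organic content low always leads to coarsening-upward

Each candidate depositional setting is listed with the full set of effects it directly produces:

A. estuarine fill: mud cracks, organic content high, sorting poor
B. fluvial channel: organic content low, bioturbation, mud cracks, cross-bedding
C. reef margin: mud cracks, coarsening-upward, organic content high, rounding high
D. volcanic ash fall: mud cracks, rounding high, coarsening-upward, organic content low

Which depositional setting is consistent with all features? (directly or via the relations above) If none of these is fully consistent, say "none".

B

For each candidate, compare predicted effects to what was observed:
(A) estuarine fill — fails on coarsening-upward, organic content low, rounding high, bioturbation (predicts organic content high, not organic content low)
(B) fluvial channel — coarsening-upward ✓ (by organic content low → coarsening-upward); organic content low ✓; rounding high ✓ (by organic content low → rounding high); bioturbation ✓; mud cracks ✓
(C) reef margin — coarsening-upward ✓; organic content low ✗; rounding high ✓; bioturbation ✗; mud cracks ✓
(D) volcanic ash fall — does not account for bioturbation
Only (B) is consistent with every observation.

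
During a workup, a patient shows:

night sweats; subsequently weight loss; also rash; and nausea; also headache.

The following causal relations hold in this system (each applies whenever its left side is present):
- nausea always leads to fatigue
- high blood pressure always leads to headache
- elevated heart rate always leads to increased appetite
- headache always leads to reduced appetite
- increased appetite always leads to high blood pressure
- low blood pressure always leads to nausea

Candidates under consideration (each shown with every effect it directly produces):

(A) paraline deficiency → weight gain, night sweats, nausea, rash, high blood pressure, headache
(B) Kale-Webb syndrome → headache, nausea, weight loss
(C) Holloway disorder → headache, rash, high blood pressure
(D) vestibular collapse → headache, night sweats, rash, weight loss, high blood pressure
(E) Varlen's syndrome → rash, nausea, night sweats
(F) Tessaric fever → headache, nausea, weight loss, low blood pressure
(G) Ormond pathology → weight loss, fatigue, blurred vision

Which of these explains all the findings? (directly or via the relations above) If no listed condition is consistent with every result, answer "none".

Checking each candidate against the observations:
(A) paraline deficiency — night sweats ✓; weight loss ✗; rash ✓; nausea ✓; headache ✓
(B) Kale-Webb syndrome — does not account for night sweats, rash
(C) Holloway disorder — night sweats ✗; weight loss ✗; rash ✓; nausea ✗; headache ✓
(D) vestibular collapse — night sweats ✓; weight loss ✓; rash ✓; nausea ✗; headache ✓
(E) Varlen's syndrome — night sweats ✓; weight loss ✗; rash ✓; nausea ✓; headache ✗
(F) Tessaric fever — night sweats ✗; weight loss ✓; rash ✗; nausea ✓; headache ✓
(G) Ormond pathology — night sweats ✗; weight loss ✓; rash ✗; nausea ✗; headache ✗
No candidate is consistent with all observations.

none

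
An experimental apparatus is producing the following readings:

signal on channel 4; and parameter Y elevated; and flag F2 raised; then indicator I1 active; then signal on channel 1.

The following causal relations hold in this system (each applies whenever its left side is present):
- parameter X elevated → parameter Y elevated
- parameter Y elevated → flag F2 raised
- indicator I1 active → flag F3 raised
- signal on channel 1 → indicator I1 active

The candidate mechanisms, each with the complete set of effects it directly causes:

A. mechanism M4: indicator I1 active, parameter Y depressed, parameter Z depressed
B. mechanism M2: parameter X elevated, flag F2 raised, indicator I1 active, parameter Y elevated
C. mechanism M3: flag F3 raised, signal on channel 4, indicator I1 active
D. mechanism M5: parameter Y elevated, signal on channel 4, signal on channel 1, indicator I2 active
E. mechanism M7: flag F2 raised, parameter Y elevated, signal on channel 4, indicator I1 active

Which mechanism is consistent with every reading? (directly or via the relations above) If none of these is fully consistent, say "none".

D

Checking each candidate against the observations:
(A) mechanism M4 — fails on signal on channel 4, parameter Y elevated, flag F2 raised, signal on channel 1 (predicts parameter Y depressed, not parameter Y elevated)
(B) mechanism M2 — does not account for signal on channel 4, signal on channel 1
(C) mechanism M3 — signal on channel 4 match; parameter Y elevated miss; flag F2 raised miss; indicator I1 active match; signal on channel 1 miss
(D) mechanism M5 — accounts for every observation (flag F2 raised by parameter Y elevated → flag F2 raised)
(E) mechanism M7 — signal on channel 4 match; parameter Y elevated match; flag F2 raised match; indicator I1 active match; signal on channel 1 miss
Only (D) is consistent with every observation.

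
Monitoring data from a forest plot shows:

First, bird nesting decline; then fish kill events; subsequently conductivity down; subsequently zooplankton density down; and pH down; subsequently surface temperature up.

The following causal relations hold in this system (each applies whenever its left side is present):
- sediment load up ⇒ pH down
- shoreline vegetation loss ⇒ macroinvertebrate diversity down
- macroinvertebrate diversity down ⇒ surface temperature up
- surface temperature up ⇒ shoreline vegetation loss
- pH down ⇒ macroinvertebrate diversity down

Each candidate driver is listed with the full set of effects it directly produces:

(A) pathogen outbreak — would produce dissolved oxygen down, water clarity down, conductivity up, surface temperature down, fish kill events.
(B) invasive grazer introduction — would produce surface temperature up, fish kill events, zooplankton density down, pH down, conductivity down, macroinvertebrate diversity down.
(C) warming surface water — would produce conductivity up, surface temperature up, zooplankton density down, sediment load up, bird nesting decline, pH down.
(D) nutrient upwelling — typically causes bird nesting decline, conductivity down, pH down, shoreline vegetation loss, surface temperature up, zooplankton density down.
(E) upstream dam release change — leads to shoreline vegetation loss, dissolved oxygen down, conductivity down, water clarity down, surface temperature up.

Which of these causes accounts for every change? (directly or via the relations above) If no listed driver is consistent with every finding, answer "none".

none

Testing each hypothesis:
(A) pathogen outbreak — bird nesting decline -; fish kill events +; conductivity down -; zooplankton density down -; pH down -; surface temperature up -
(B) invasive grazer introduction — does not account for bird nesting decline
(C) warming surface water — bird nesting decline +; fish kill events -; conductivity down -; zooplankton density down +; pH down +; surface temperature up +
(D) nutrient upwelling — bird nesting decline +; fish kill events -; conductivity down +; zooplankton density down +; pH down +; surface temperature up +
(E) upstream dam release change — bird nesting decline -; fish kill events -; conductivity down +; zooplankton density down -; pH down -; surface temperature up +
Every candidate fails on at least one observation.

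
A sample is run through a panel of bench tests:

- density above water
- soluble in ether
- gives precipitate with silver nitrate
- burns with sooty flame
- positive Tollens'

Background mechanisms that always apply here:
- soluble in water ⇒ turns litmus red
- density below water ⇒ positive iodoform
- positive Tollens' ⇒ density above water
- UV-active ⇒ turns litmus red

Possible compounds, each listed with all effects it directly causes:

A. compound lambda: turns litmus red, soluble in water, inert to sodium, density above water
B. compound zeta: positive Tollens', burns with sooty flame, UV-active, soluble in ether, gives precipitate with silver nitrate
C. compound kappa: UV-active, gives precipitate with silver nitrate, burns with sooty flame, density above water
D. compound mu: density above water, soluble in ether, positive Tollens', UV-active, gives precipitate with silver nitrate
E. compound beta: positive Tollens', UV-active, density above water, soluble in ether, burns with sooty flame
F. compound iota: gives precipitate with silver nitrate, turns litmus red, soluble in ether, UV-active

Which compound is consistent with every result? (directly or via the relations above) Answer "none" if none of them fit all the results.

B

Per-candidate check:
(A) compound lambda — density above water yes; soluble in ether NO; gives precipitate with silver nitrate NO; burns with sooty flame NO; positive Tollens' NO
(B) compound zeta — density above water yes (via positive Tollens' → density above water); soluble in ether yes; gives precipitate with silver nitrate yes; burns with sooty flame yes; positive Tollens' yes
(C) compound kappa — does not account for soluble in ether, positive Tollens'
(D) compound mu — density above water yes; soluble in ether yes; gives precipitate with silver nitrate yes; burns with sooty flame NO; positive Tollens' yes
(E) compound beta — does not account for gives precipitate with silver nitrate
(F) compound iota — does not account for density above water, burns with sooty flame, positive Tollens'
(B) is the only candidate with no mismatches.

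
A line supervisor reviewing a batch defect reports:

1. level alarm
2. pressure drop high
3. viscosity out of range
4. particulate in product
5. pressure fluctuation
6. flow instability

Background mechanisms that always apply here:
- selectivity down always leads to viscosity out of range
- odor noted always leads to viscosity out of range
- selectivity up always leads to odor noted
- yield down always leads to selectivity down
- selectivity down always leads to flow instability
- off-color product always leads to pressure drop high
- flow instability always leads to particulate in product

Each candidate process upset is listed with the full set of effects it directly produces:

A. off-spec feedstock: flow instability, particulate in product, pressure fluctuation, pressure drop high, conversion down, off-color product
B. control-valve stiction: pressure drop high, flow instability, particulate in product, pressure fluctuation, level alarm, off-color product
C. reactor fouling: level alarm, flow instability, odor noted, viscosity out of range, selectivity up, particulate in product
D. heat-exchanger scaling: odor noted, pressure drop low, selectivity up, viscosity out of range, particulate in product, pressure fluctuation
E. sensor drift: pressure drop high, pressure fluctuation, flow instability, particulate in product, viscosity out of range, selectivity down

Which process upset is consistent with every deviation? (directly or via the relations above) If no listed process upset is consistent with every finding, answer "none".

none

For each candidate, compare predicted effects to what was observed:
(A) off-spec feedstock — does not account for level alarm, viscosity out of range
(B) control-valve stiction — does not account for viscosity out of range
(C) reactor fouling — level alarm +; pressure drop high -; viscosity out of range +; particulate in product +; pressure fluctuation -; flow instability +
(D) heat-exchanger scaling — fails on level alarm, pressure drop high, flow instability (predicts pressure drop low, not pressure drop high)
(E) sensor drift — level alarm -; pressure drop high +; viscosity out of range +; particulate in product +; pressure fluctuation +; flow instability +
No candidate is consistent with all observations.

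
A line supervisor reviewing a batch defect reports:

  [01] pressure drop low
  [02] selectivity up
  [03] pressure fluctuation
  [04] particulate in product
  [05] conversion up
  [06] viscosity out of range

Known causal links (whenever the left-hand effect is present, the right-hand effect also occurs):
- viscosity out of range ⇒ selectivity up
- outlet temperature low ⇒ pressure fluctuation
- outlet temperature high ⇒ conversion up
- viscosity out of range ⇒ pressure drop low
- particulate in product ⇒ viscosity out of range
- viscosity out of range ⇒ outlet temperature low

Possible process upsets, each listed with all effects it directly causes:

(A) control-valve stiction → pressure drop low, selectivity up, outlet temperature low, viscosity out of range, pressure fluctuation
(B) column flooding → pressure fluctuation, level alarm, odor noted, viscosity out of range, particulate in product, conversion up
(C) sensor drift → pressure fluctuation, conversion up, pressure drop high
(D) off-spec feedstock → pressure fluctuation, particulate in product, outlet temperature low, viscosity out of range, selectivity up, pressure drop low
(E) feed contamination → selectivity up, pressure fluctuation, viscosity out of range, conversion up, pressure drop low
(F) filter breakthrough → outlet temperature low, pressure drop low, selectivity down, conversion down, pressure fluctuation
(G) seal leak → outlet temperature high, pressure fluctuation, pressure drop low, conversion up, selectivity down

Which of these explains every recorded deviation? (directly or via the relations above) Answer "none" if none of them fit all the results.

Testing each hypothesis:
(A) control-valve stiction — pressure drop low yes; selectivity up yes; pressure fluctuation yes; particulate in product NO; conversion up NO; viscosity out of range yes
(B) column flooding — pressure drop low yes (by viscosity out of range → pressure drop low); selectivity up yes (by viscosity out of range → selectivity up); pressure fluctuation yes; particulate in product yes; conversion up yes; viscosity out of range yes
(C) sensor drift — fails on pressure drop low, selectivity up, particulate in product, viscosity out of range (predicts pressure drop high, not pressure drop low)
(D) off-spec feedstock — pressure drop low yes; selectivity up yes; pressure fluctuation yes; particulate in product yes; conversion up NO; viscosity out of range yes
(E) feed contamination — does not account for particulate in product
(F) filter breakthrough — pressure drop low yes; selectivity up NO; pressure fluctuation yes; particulate in product NO; conversion up NO; viscosity out of range NO
(G) seal leak — fails on selectivity up, particulate in product, viscosity out of range (predicts selectivity down, not selectivity up)
Only (B) is consistent with every observation.

B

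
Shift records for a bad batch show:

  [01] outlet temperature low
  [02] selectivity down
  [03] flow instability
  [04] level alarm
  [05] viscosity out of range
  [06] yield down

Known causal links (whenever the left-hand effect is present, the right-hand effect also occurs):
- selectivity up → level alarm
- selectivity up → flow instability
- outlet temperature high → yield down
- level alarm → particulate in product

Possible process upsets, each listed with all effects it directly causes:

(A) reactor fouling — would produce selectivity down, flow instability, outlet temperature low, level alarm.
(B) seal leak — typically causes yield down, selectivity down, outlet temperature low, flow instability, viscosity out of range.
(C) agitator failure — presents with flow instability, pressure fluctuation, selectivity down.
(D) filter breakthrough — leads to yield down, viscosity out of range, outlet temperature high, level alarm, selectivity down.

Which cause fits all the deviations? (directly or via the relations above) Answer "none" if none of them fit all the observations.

For each candidate, compare predicted effects to what was observed:
(A) reactor fouling — does not account for viscosity out of range, yield down
(B) seal leak — outlet temperature low yes; selectivity down yes; flow instability yes; level alarm NO; viscosity out of range yes; yield down yes
(C) agitator failure — outlet temperature low NO; selectivity down yes; flow instability yes; level alarm NO; viscosity out of range NO; yield down NO
(D) filter breakthrough — outlet temperature low NO; selectivity down yes; flow instability NO; level alarm yes; viscosity out of range yes; yield down yes
No candidate is consistent with all observations.

none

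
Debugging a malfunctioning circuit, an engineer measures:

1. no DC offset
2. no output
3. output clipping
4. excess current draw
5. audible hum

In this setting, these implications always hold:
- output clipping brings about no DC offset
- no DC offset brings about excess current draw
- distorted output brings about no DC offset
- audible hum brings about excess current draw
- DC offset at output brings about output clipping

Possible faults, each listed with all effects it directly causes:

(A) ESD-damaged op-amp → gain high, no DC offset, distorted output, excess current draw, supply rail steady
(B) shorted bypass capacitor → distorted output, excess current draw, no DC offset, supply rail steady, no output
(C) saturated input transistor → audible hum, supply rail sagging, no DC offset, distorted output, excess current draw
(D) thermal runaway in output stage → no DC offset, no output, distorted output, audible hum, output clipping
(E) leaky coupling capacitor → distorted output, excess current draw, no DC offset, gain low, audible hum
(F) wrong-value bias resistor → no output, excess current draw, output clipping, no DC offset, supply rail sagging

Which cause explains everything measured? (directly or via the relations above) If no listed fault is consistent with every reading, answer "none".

Per-candidate check:
(A) ESD-damaged op-amp — no DC offset yes; no output NO; output clipping NO; excess current draw yes; audible hum NO
(B) shorted bypass capacitor — does not account for output clipping, audible hum
(C) saturated input transistor — does not account for no output, output clipping
(D) thermal runaway in output stage — no DC offset yes; no output yes; output clipping yes; excess current draw yes (through audible hum → excess current draw); audible hum yes
(E) leaky coupling capacitor — no DC offset yes; no output NO; output clipping NO; excess current draw yes; audible hum yes
(F) wrong-value bias resistor — does not account for audible hum
(D) is the only candidate with no mismatches.

D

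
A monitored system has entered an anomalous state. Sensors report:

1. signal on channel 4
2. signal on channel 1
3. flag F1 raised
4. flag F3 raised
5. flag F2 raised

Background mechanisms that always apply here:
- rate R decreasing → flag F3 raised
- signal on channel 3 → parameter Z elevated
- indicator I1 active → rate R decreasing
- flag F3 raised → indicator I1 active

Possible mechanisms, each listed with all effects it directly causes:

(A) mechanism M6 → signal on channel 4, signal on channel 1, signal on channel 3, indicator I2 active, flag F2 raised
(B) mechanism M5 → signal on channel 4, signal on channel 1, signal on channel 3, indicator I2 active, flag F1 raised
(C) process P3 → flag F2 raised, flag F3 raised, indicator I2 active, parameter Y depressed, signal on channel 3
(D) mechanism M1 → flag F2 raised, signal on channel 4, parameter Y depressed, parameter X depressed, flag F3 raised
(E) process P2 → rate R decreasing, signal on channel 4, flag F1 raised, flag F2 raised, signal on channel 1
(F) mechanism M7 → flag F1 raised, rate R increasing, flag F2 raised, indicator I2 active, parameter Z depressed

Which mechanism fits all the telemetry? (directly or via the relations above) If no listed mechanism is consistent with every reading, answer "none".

E

Per-candidate check:
(A) mechanism M6 — signal on channel 4 match; signal on channel 1 match; flag F1 raised miss; flag F3 raised miss; flag F2 raised match
(B) mechanism M5 — does not account for flag F3 raised, flag F2 raised
(C) process P3 — does not account for signal on channel 4, signal on channel 1, flag F1 raised
(D) mechanism M1 — signal on channel 4 match; signal on channel 1 miss; flag F1 raised miss; flag F3 raised match; flag F2 raised match
(E) process P2 — signal on channel 4 match; signal on channel 1 match; flag F1 raised match; flag F3 raised match (through rate R decreasing → flag F3 raised); flag F2 raised match
(F) mechanism M7 — does not account for signal on channel 4, signal on channel 1, flag F3 raised
(E) is the only candidate with no mismatches.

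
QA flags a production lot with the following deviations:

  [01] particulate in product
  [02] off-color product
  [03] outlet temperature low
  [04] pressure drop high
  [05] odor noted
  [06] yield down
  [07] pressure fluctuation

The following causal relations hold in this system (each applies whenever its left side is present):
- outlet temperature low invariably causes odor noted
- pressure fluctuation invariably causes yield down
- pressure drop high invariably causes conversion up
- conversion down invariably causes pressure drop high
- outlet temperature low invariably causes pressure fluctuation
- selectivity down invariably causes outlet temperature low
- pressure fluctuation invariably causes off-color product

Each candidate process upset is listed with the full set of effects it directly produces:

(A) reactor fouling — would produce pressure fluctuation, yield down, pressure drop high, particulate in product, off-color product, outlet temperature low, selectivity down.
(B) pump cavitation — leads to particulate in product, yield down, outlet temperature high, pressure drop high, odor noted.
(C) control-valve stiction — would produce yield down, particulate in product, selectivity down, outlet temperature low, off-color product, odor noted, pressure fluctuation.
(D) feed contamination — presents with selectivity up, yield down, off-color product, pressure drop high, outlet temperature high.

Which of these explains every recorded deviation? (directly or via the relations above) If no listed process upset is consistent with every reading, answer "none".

Per-candidate check:
(A) reactor fouling — particulate in product match; off-color product match; outlet temperature low match; pressure drop high match; odor noted match (through outlet temperature low → odor noted); yield down match; pressure fluctuation match
(B) pump cavitation — fails on off-color product, outlet temperature low, pressure fluctuation (predicts outlet temperature high, not outlet temperature low)
(C) control-valve stiction — does not account for pressure drop high
(D) feed contamination — fails on particulate in product, outlet temperature low, odor noted, pressure fluctuation (predicts outlet temperature high, not outlet temperature low)
Only (A) is consistent with every observation.

A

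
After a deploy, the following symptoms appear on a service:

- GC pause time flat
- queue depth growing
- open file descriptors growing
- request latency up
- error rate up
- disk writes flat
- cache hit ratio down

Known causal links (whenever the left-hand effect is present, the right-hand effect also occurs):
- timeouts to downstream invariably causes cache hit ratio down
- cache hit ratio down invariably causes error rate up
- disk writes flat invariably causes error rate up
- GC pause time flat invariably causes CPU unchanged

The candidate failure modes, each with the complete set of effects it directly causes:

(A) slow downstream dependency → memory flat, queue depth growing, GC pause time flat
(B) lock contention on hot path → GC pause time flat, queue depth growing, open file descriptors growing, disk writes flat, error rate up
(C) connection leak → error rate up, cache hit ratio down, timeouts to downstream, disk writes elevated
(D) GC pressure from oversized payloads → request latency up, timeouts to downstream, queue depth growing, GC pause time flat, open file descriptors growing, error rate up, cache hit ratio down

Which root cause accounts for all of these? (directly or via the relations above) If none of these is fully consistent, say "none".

none

For each candidate, compare predicted effects to what was observed:
(A) slow downstream dependency — does not account for open file descriptors growing, request latency up, error rate up, disk writes flat, cache hit ratio down
(B) lock contention on hot path — does not account for request latency up, cache hit ratio down
(C) connection leak — GC pause time flat miss; queue depth growing miss; open file descriptors growing miss; request latency up miss; error rate up match; disk writes flat miss; cache hit ratio down match
(D) GC pressure from oversized payloads — GC pause time flat match; queue depth growing match; open file descriptors growing match; request latency up match; error rate up match; disk writes flat miss; cache hit ratio down match
Every candidate fails on at least one observation.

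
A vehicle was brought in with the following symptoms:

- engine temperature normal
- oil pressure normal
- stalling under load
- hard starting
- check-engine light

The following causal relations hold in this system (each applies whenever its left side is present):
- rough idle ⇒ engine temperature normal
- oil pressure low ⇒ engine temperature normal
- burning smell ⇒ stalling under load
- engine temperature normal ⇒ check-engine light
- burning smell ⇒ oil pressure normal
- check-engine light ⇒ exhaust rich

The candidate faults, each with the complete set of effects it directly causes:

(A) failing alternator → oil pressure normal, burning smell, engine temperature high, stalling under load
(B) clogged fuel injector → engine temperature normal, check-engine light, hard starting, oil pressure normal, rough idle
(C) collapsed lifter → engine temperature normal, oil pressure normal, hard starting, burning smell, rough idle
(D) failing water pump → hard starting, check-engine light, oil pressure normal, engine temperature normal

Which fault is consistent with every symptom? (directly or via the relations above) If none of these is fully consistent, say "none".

C

Testing each hypothesis:
(A) failing alternator — fails on engine temperature normal, hard starting, check-engine light (predicts engine temperature high, not engine temperature normal)
(B) clogged fuel injector — engine temperature normal +; oil pressure normal +; stalling under load -; hard starting +; check-engine light +
(C) collapsed lifter — engine temperature normal +; oil pressure normal +; stalling under load + (through burning smell → stalling under load); hard starting +; check-engine light + (through engine temperature normal → check-engine light)
(D) failing water pump — does not account for stalling under load
Only (C) is consistent with every observation.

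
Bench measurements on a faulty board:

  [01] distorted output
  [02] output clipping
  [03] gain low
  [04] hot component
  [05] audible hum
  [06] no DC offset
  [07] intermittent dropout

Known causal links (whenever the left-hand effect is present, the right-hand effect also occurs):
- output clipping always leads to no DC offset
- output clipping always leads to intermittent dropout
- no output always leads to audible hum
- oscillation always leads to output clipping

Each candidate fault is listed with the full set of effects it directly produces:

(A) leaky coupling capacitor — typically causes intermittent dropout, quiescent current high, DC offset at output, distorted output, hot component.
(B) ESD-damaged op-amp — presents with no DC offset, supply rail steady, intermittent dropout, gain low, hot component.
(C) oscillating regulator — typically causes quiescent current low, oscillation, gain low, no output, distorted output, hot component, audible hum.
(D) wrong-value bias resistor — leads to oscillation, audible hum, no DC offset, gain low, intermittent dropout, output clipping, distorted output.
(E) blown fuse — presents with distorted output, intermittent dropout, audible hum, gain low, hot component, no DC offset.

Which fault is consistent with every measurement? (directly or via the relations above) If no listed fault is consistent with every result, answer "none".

Checking each candidate against the observations:
(A) leaky coupling capacitor — distorted output match; output clipping miss; gain low miss; hot component match; audible hum miss; no DC offset miss; intermittent dropout match
(B) ESD-damaged op-amp — distorted output miss; output clipping miss; gain low match; hot component match; audible hum miss; no DC offset match; intermittent dropout match
(C) oscillating regulator — distorted output match; output clipping match (through oscillation → output clipping); gain low match; hot component match; audible hum match; no DC offset match (through oscillation → output clipping → no DC offset); intermittent dropout match (through oscillation → output clipping → intermittent dropout)
(D) wrong-value bias resistor — distorted output match; output clipping match; gain low match; hot component miss; audible hum match; no DC offset match; intermittent dropout match
(E) blown fuse — distorted output match; output clipping miss; gain low match; hot component match; audible hum match; no DC offset match; intermittent dropout match
Only (C) is consistent with every observation.

C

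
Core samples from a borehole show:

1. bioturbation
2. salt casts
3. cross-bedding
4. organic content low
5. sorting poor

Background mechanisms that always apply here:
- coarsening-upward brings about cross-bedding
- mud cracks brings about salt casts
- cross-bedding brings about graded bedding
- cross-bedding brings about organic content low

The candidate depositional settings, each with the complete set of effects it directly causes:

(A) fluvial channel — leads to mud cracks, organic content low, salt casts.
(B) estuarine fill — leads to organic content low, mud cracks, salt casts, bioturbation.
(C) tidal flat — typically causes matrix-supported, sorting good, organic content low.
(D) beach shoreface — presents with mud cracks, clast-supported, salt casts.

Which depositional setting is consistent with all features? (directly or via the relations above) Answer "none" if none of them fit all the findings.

Checking each candidate against the observations:
(A) fluvial channel — bioturbation ✗; salt casts ✓; cross-bedding ✗; organic content low ✓; sorting poor ✗
(B) estuarine fill — bioturbation ✓; salt casts ✓; cross-bedding ✗; organic content low ✓; sorting poor ✗
(C) tidal flat — fails on bioturbation, salt casts, cross-bedding, sorting poor (predicts sorting good, not sorting poor)
(D) beach shoreface — does not account for bioturbation, cross-bedding, organic content low, sorting poor
No candidate is consistent with all observations.

none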